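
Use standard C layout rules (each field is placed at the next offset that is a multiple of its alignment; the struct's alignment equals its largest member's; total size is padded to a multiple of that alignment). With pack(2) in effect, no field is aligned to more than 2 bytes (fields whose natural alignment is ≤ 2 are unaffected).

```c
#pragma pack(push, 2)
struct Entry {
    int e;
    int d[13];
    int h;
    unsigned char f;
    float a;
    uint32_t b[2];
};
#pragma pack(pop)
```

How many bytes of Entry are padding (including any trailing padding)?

@0: e [4B, align 2] → 4
@4: d [52B, align 2] → 56
@56: h [4B, align 2] → 60
@60: f [1B, align 1] → 61
+1 pad (align 2)
@62: a [4B, align 2] → 66
@66: b [8B, align 2] → 74
size 74, align 2
data bytes 73, size 74 → padding 1

1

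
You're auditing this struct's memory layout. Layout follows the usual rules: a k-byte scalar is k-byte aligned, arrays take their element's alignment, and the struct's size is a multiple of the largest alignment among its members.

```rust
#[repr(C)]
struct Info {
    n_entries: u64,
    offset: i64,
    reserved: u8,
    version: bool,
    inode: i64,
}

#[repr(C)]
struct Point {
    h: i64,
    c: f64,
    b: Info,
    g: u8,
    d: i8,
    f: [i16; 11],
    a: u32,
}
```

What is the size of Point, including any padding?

80

Info: n_entries at 0 (size 8, align 8) → ends 8; offset at 8 (size 8, align 8) → ends 16; reserved at 16 (size 1, align 1) → ends 17; version at 17 (size 1, align 1) → ends 18; pad 6 to align 8 for inode; inode at 24 (size 8, align 8) → ends 32; total 32 bytes, alignment 8
h at 0 (size 8, align 8) → ends 8
c at 8 (size 8, align 8) → ends 16
b at 16 (size 32, align 8) → ends 48
g at 48 (size 1, align 1) → ends 49
d at 49 (size 1, align 1) → ends 50
f at 50 (size 22, align 2) → ends 72
a at 72 (size 4, align 4) → ends 76
tail pad 4 to reach multiple of 8
total 80 bytes, alignment 8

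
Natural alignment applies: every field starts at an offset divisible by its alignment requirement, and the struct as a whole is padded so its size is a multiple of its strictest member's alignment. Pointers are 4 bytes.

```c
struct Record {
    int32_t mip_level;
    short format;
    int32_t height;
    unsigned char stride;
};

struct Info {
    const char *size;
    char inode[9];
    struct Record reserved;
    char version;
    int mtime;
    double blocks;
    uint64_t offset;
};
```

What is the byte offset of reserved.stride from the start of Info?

28

Record: @0: mip_level [4B, align 4] → 4; @4: format [2B, align 2] → 6; +2 pad (align 4); @8: height [4B, align 4] → 12; @12: stride [1B, align 1] → 13; +3 tail pad (align 4); size 16, align 4
@0: size [4B, align 4] → 4
@4: inode [9B, align 1] → 13
+3 pad (align 4)
@16: reserved [16B, align 4] → 32
within Record: stride at 12
16 + 12 = 28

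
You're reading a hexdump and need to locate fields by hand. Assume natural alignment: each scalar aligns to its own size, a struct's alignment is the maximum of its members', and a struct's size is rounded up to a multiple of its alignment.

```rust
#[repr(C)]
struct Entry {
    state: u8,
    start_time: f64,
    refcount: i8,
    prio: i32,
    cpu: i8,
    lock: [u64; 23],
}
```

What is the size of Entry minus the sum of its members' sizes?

state at 0 (size 1, align 1) → ends 1
pad 7 to align 8 for start_time
start_time at 8 (size 8, align 8) → ends 16
refcount at 16 (size 1, align 1) → ends 17
pad 3 to align 4 for prio
prio at 20 (size 4, align 4) → ends 24
cpu at 24 (size 1, align 1) → ends 25
pad 7 to align 8 for lock
lock at 32 (size 184, align 8) → ends 216
total 216 bytes, alignment 8
data bytes 199, size 216 → padding 17

17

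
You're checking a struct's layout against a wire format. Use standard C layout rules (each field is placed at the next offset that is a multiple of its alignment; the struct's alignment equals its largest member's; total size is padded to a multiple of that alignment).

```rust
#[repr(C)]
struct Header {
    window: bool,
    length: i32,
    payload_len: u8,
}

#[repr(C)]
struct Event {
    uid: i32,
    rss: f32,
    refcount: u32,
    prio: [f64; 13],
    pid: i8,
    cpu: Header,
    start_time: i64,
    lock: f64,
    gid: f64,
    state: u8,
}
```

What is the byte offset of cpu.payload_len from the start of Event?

132

Header: window at 0 (size 1, align 1) → ends 1; pad 3 to align 4 for length; length at 4 (size 4, align 4) → ends 8; payload_len at 8 (size 1, align 1) → ends 9; tail pad 3 to reach multiple of 4; total 12 bytes, alignment 4
uid at 0 (size 4, align 4) → ends 4
rss at 4 (size 4, align 4) → ends 8
refcount at 8 (size 4, align 4) → ends 12
pad 4 to align 8 for prio
prio at 16 (size 104, align 8) → ends 120
pid at 120 (size 1, align 1) → ends 121
pad 3 to align 4 for cpu
cpu at 124 (size 12, align 4) → ends 136
within Header: payload_len at 8
124 + 8 = 132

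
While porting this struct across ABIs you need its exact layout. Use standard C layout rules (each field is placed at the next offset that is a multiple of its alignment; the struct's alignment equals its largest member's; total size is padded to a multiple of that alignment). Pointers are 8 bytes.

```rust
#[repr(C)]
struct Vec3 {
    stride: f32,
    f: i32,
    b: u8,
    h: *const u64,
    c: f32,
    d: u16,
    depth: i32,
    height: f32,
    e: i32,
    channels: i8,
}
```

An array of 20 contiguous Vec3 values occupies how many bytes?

stride at 0 (size 4, align 4) → ends 4
f at 4 (size 4, align 4) → ends 8
b at 8 (size 1, align 1) → ends 9
pad 7 to align 8 for h
h at 16 (size 8, align 8) → ends 24
c at 24 (size 4, align 4) → ends 28
d at 28 (size 2, align 2) → ends 30
pad 2 to align 4 for depth
depth at 32 (size 4, align 4) → ends 36
height at 36 (size 4, align 4) → ends 40
e at 40 (size 4, align 4) → ends 44
channels at 44 (size 1, align 1) → ends 45
tail pad 3 to reach multiple of 8
total 48 bytes, alignment 8
array of 20: 20 × 48 = 960

960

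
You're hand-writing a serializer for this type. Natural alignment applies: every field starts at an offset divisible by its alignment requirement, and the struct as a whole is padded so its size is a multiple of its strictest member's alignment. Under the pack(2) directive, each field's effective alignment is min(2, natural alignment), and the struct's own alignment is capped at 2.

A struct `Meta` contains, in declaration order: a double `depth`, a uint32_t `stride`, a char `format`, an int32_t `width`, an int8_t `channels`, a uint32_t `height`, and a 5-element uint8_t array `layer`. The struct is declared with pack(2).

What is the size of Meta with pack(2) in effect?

30

0..8  depth  (8B, 2-aligned)
8..12  stride  (4B, 2-aligned)
12..13  format  (1B, 1-aligned)
13..14  -- padding (1B)
14..18  width  (4B, 2-aligned)
18..19  channels  (1B, 1-aligned)
19..20  -- padding (1B)
20..24  height  (4B, 2-aligned)
24..29  layer  (5B, 1-aligned)
29..30  -- tail padding (1B)
sizeof = 30, alignof = 2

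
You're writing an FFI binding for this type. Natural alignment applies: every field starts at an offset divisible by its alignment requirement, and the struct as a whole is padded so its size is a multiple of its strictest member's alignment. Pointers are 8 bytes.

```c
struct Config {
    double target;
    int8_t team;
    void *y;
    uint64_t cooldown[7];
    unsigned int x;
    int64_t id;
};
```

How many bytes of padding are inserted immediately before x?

@0: target [8B, align 8] → 8
@8: team [1B, align 1] → 9
+7 pad (align 8)
@16: y [8B, align 8] → 24
@24: cooldown [56B, align 8] → 80
@80: x [4B, align 4] → 84

0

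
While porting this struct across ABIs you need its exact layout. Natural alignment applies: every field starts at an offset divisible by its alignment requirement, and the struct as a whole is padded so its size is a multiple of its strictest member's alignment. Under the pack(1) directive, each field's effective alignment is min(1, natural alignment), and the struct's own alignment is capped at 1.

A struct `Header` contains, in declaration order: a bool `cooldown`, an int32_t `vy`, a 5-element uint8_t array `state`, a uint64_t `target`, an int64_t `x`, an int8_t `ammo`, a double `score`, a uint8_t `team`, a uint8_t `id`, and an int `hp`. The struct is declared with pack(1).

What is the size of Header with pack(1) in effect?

41

0..1  cooldown  (1B, 1-aligned)
1..5  vy  (4B, 1-aligned)
5..10  state  (5B, 1-aligned)
10..18  target  (8B, 1-aligned)
18..26  x  (8B, 1-aligned)
26..27  ammo  (1B, 1-aligned)
27..35  score  (8B, 1-aligned)
35..36  team  (1B, 1-aligned)
36..37  id  (1B, 1-aligned)
37..41  hp  (4B, 1-aligned)
sizeof = 41, alignof = 1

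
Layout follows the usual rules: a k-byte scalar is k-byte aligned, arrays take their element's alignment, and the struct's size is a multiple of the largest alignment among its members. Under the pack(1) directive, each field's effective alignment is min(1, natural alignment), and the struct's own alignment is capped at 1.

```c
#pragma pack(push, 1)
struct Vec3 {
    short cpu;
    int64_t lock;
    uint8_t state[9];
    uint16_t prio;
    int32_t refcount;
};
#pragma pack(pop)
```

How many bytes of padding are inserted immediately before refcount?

0

0..2  cpu  (2B, 1-aligned)
2..10  lock  (8B, 1-aligned)
10..19  state  (9B, 1-aligned)
19..21  prio  (2B, 1-aligned)
21..25  refcount  (4B, 1-aligned)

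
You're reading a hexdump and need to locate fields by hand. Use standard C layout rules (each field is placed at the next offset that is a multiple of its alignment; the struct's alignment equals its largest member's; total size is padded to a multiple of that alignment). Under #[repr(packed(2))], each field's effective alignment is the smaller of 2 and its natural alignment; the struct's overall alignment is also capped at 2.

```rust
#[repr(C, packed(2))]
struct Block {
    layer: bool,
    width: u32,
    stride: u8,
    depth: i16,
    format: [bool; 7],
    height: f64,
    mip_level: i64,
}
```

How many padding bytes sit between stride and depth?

1

layer at 0 (size 1, align 1) → ends 1
pad 1 to align 2 for width
width at 2 (size 4, align 2) → ends 6
stride at 6 (size 1, align 1) → ends 7
pad 1 to align 2 for depth
depth at 8 (size 2, align 2) → ends 10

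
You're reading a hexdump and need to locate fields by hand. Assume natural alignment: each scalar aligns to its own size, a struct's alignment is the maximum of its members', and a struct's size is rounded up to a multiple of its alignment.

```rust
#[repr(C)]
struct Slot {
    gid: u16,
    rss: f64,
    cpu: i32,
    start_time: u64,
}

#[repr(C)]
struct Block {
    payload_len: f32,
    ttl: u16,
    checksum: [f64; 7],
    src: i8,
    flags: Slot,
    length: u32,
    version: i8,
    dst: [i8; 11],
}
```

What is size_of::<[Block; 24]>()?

2880

Slot: gid at 0 (size 2, align 2) → ends 2; pad 6 to align 8 for rss; rss at 8 (size 8, align 8) → ends 16; cpu at 16 (size 4, align 4) → ends 20; pad 4 to align 8 for start_time; start_time at 24 (size 8, align 8) → ends 32; total 32 bytes, alignment 8
payload_len at 0 (size 4, align 4) → ends 4
ttl at 4 (size 2, align 2) → ends 6
pad 2 to align 8 for checksum
checksum at 8 (size 56, align 8) → ends 64
src at 64 (size 1, align 1) → ends 65
pad 7 to align 8 for flags
flags at 72 (size 32, align 8) → ends 104
length at 104 (size 4, align 4) → ends 108
version at 108 (size 1, align 1) → ends 109
dst at 109 (size 11, align 1) → ends 120
total 120 bytes, alignment 8
array of 24: 24 × 120 = 2880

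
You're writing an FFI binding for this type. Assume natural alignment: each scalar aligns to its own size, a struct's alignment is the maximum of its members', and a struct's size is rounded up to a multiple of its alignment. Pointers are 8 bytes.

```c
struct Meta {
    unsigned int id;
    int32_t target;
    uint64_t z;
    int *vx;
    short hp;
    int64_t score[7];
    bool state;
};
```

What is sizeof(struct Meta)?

0..4  id  (4B, 4-aligned)
4..8  target  (4B, 4-aligned)
8..16  z  (8B, 8-aligned)
16..24  vx  (8B, 8-aligned)
24..26  hp  (2B, 2-aligned)
26..32  -- padding (6B)
32..88  score  (56B, 8-aligned)
88..89  state  (1B, 1-aligned)
89..96  -- tail padding (7B)
sizeof = 96, alignof = 8

96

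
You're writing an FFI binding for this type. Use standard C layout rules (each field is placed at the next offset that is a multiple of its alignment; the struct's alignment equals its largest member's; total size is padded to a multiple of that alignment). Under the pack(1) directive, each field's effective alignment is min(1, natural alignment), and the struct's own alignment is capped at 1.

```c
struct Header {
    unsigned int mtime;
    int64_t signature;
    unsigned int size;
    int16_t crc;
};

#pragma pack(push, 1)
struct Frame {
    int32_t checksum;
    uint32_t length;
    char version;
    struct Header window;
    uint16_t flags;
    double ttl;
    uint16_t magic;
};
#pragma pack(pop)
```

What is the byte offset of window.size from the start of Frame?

25

Header: mtime at 0 (size 4, align 4) → ends 4; pad 4 to align 8 for signature; signature at 8 (size 8, align 8) → ends 16; size at 16 (size 4, align 4) → ends 20; crc at 20 (size 2, align 2) → ends 22; tail pad 2 to reach multiple of 8; total 24 bytes, alignment 8
checksum at 0 (size 4, align 1) → ends 4
length at 4 (size 4, align 1) → ends 8
version at 8 (size 1, align 1) → ends 9
window at 9 (size 24, align 1) → ends 33
within Header: size at 16
9 + 16 = 25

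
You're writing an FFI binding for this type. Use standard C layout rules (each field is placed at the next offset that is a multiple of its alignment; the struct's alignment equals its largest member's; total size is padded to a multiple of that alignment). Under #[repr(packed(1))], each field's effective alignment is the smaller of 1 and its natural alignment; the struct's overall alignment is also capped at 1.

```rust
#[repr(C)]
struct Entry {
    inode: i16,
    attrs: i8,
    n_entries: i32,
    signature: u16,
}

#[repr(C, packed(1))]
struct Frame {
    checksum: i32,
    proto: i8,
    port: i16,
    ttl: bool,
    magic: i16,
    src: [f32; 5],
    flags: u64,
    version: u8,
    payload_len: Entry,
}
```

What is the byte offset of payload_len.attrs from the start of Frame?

Entry: inode at 0 (size 2, align 2) → ends 2; attrs at 2 (size 1, align 1) → ends 3; pad 1 to align 4 for n_entries; n_entries at 4 (size 4, align 4) → ends 8; signature at 8 (size 2, align 2) → ends 10; tail pad 2 to reach multiple of 4; total 12 bytes, alignment 4
checksum at 0 (size 4, align 1) → ends 4
proto at 4 (size 1, align 1) → ends 5
port at 5 (size 2, align 1) → ends 7
ttl at 7 (size 1, align 1) → ends 8
magic at 8 (size 2, align 1) → ends 10
src at 10 (size 20, align 1) → ends 30
flags at 30 (size 8, align 1) → ends 38
version at 38 (size 1, align 1) → ends 39
payload_len at 39 (size 12, align 1) → ends 51
within Entry: attrs at 2
39 + 2 = 41

41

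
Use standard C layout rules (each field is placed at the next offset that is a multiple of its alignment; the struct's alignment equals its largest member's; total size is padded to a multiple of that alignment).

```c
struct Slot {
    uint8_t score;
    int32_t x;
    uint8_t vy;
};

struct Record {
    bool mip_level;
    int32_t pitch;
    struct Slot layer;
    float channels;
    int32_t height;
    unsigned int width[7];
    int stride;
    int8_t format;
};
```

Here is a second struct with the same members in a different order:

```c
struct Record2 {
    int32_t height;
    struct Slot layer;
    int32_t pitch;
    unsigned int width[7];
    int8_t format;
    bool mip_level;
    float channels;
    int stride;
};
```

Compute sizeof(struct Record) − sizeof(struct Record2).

Slot: score at 0 (size 1, align 1) → ends 1; pad 3 to align 4 for x; x at 4 (size 4, align 4) → ends 8; vy at 8 (size 1, align 1) → ends 9; tail pad 3 to reach multiple of 4; total 12 bytes, alignment 4
mip_level at 0 (size 1, align 1) → ends 1
pad 3 to align 4 for pitch
pitch at 4 (size 4, align 4) → ends 8
layer at 8 (size 12, align 4) → ends 20
channels at 20 (size 4, align 4) → ends 24
height at 24 (size 4, align 4) → ends 28
width at 28 (size 28, align 4) → ends 56
stride at 56 (size 4, align 4) → ends 60
format at 60 (size 1, align 1) → ends 61
tail pad 3 to reach multiple of 4
total 64 bytes, alignment 4
— Record2 —
height at 0 (size 4, align 4) → ends 4
layer at 4 (size 12, align 4) → ends 16
pitch at 16 (size 4, align 4) → ends 20
width at 20 (size 28, align 4) → ends 48
format at 48 (size 1, align 1) → ends 49
mip_level at 49 (size 1, align 1) → ends 50
pad 2 to align 4 for channels
channels at 52 (size 4, align 4) → ends 56
stride at 56 (size 4, align 4) → ends 60
total 60 bytes, alignment 4
64 − 60 = 4

4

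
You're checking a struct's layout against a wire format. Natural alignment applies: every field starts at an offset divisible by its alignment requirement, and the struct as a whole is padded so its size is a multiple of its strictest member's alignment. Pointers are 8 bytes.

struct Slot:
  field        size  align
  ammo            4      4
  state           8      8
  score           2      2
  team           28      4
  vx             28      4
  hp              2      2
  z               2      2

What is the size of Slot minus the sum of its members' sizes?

ammo at 0 (size 4, align 4) → ends 4
pad 4 to align 8 for state
state at 8 (size 8, align 8) → ends 16
score at 16 (size 2, align 2) → ends 18
pad 2 to align 4 for team
team at 20 (size 28, align 4) → ends 48
vx at 48 (size 28, align 4) → ends 76
hp at 76 (size 2, align 2) → ends 78
z at 78 (size 2, align 2) → ends 80
total 80 bytes, alignment 8
data bytes 74, size 80 → padding 6

6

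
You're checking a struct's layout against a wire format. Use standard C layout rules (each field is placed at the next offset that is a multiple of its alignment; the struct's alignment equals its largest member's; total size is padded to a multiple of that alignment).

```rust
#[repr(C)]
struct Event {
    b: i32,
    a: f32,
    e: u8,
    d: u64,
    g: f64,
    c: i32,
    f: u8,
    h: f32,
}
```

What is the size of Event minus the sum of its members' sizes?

14

0..4  b  (4B, 4-aligned)
4..8  a  (4B, 4-aligned)
8..9  e  (1B, 1-aligned)
9..16  -- padding (7B)
16..24  d  (8B, 8-aligned)
24..32  g  (8B, 8-aligned)
32..36  c  (4B, 4-aligned)
36..37  f  (1B, 1-aligned)
37..40  -- padding (3B)
40..44  h  (4B, 4-aligned)
44..48  -- tail padding (4B)
sizeof = 48, alignof = 8
data bytes 34, size 48 → padding 14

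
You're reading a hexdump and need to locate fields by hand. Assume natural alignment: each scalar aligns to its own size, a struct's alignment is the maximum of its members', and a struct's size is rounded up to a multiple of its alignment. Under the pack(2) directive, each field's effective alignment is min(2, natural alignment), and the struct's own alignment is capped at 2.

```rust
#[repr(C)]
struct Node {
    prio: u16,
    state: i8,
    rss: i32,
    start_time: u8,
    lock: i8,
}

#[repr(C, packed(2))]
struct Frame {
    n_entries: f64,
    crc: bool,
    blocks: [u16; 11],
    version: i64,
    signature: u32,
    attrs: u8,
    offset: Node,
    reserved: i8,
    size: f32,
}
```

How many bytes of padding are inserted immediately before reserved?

0

Node: @0: prio [2B, align 2] → 2; @2: state [1B, align 1] → 3; +1 pad (align 4); @4: rss [4B, align 4] → 8; @8: start_time [1B, align 1] → 9; @9: lock [1B, align 1] → 10; +2 tail pad (align 4); size 12, align 4
@0: n_entries [8B, align 2] → 8
@8: crc [1B, align 1] → 9
+1 pad (align 2)
@10: blocks [22B, align 2] → 32
@32: version [8B, align 2] → 40
@40: signature [4B, align 2] → 44
@44: attrs [1B, align 1] → 45
+1 pad (align 2)
@46: offset [12B, align 2] → 58
@58: reserved [1B, align 1] → 59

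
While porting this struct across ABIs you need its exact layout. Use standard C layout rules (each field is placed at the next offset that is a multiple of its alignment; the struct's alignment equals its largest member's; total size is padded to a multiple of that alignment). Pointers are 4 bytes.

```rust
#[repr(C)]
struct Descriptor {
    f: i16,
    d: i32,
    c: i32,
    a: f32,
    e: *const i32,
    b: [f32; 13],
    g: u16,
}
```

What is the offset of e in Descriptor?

16

@0: f [2B, align 2] → 2
+2 pad (align 4)
@4: d [4B, align 4] → 8
@8: c [4B, align 4] → 12
@12: a [4B, align 4] → 16
@16: e [4B, align 4] → 20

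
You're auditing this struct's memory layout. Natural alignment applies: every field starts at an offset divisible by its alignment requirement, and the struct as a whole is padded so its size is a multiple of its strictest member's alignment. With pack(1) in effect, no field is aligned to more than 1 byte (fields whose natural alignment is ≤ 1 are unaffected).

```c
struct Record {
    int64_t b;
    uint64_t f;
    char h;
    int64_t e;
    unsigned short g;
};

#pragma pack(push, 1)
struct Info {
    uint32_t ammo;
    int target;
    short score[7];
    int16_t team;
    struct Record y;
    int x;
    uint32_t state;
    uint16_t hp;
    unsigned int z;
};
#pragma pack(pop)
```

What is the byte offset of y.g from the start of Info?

Record: @0: b [8B, align 8] → 8; @8: f [8B, align 8] → 16; @16: h [1B, align 1] → 17; +7 pad (align 8); @24: e [8B, align 8] → 32; @32: g [2B, align 2] → 34; +6 tail pad (align 8); size 40, align 8
@0: ammo [4B, align 1] → 4
@4: target [4B, align 1] → 8
@8: score [14B, align 1] → 22
@22: team [2B, align 1] → 24
@24: y [40B, align 1] → 64
within Record: g at 32
24 + 32 = 56

56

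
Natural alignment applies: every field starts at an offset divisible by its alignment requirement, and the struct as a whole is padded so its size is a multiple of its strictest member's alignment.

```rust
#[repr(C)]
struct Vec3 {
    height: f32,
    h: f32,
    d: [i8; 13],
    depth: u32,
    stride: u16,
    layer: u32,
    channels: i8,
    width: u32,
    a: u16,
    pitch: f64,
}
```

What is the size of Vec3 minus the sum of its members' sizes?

10

@0: height [4B, align 4] → 4
@4: h [4B, align 4] → 8
@8: d [13B, align 1] → 21
+3 pad (align 4)
@24: depth [4B, align 4] → 28
@28: stride [2B, align 2] → 30
+2 pad (align 4)
@32: layer [4B, align 4] → 36
@36: channels [1B, align 1] → 37
+3 pad (align 4)
@40: width [4B, align 4] → 44
@44: a [2B, align 2] → 46
+2 pad (align 8)
@48: pitch [8B, align 8] → 56
size 56, align 8
data bytes 46, size 56 → padding 10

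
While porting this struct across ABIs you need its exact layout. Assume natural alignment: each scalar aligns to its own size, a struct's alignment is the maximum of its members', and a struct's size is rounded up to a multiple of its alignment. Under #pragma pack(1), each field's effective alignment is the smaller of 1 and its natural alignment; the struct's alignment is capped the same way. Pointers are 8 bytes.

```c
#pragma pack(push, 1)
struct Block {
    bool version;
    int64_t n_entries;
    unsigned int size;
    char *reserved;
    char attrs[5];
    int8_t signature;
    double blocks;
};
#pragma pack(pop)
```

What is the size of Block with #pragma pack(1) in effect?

35

@0: version [1B, align 1] → 1
@1: n_entries [8B, align 1] → 9
@9: size [4B, align 1] → 13
@13: reserved [8B, align 1] → 21
@21: attrs [5B, align 1] → 26
@26: signature [1B, align 1] → 27
@27: blocks [8B, align 1] → 35
size 35, align 1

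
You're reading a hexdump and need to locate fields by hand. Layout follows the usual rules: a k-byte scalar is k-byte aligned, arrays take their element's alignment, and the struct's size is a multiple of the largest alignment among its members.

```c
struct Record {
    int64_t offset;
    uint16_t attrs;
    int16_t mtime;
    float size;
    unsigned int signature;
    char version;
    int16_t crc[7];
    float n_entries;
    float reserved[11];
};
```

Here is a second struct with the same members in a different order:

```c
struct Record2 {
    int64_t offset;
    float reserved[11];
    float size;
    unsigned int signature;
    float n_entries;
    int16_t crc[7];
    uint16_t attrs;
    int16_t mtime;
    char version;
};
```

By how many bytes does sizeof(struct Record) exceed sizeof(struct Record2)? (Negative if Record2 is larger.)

offset at 0 (size 8, align 8) → ends 8
attrs at 8 (size 2, align 2) → ends 10
mtime at 10 (size 2, align 2) → ends 12
size at 12 (size 4, align 4) → ends 16
signature at 16 (size 4, align 4) → ends 20
version at 20 (size 1, align 1) → ends 21
pad 1 to align 2 for crc
crc at 22 (size 14, align 2) → ends 36
n_entries at 36 (size 4, align 4) → ends 40
reserved at 40 (size 44, align 4) → ends 84
tail pad 4 to reach multiple of 8
total 88 bytes, alignment 8
— Record2 —
offset at 0 (size 8, align 8) → ends 8
reserved at 8 (size 44, align 4) → ends 52
size at 52 (size 4, align 4) → ends 56
signature at 56 (size 4, align 4) → ends 60
n_entries at 60 (size 4, align 4) → ends 64
crc at 64 (size 14, align 2) → ends 78
attrs at 78 (size 2, align 2) → ends 80
mtime at 80 (size 2, align 2) → ends 82
version at 82 (size 1, align 1) → ends 83
tail pad 5 to reach multiple of 8
total 88 bytes, alignment 8
88 − 88 = 0

0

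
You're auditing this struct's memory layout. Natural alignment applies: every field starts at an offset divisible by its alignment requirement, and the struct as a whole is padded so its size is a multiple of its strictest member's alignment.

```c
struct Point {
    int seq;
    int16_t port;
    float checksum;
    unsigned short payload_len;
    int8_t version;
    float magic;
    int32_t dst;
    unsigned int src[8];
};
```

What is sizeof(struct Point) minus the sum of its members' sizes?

3

0..4  seq  (4B, 4-aligned)
4..6  port  (2B, 2-aligned)
6..8  -- padding (2B)
8..12  checksum  (4B, 4-aligned)
12..14  payload_len  (2B, 2-aligned)
14..15  version  (1B, 1-aligned)
15..16  -- padding (1B)
16..20  magic  (4B, 4-aligned)
20..24  dst  (4B, 4-aligned)
24..56  src  (32B, 4-aligned)
sizeof = 56, alignof = 4
data bytes 53, size 56 → padding 3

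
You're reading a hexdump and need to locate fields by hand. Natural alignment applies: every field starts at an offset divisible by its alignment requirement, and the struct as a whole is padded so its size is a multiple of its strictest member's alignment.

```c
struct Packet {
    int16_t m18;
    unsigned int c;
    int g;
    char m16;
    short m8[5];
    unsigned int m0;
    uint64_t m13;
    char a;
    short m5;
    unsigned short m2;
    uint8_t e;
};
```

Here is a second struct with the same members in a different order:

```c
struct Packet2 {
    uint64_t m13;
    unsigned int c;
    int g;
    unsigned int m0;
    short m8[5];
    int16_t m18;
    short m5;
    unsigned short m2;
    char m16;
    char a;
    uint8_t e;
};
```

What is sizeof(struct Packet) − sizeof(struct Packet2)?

8

m18 at 0 (size 2, align 2) → ends 2
pad 2 to align 4 for c
c at 4 (size 4, align 4) → ends 8
g at 8 (size 4, align 4) → ends 12
m16 at 12 (size 1, align 1) → ends 13
pad 1 to align 2 for m8
m8 at 14 (size 10, align 2) → ends 24
m0 at 24 (size 4, align 4) → ends 28
pad 4 to align 8 for m13
m13 at 32 (size 8, align 8) → ends 40
a at 40 (size 1, align 1) → ends 41
pad 1 to align 2 for m5
m5 at 42 (size 2, align 2) → ends 44
m2 at 44 (size 2, align 2) → ends 46
e at 46 (size 1, align 1) → ends 47
tail pad 1 to reach multiple of 8
total 48 bytes, alignment 8
— Packet2 —
m13 at 0 (size 8, align 8) → ends 8
c at 8 (size 4, align 4) → ends 12
g at 12 (size 4, align 4) → ends 16
m0 at 16 (size 4, align 4) → ends 20
m8 at 20 (size 10, align 2) → ends 30
m18 at 30 (size 2, align 2) → ends 32
m5 at 32 (size 2, align 2) → ends 34
m2 at 34 (size 2, align 2) → ends 36
m16 at 36 (size 1, align 1) → ends 37
a at 37 (size 1, align 1) → ends 38
e at 38 (size 1, align 1) → ends 39
tail pad 1 to reach multiple of 8
total 40 bytes, alignment 8
48 − 40 = 8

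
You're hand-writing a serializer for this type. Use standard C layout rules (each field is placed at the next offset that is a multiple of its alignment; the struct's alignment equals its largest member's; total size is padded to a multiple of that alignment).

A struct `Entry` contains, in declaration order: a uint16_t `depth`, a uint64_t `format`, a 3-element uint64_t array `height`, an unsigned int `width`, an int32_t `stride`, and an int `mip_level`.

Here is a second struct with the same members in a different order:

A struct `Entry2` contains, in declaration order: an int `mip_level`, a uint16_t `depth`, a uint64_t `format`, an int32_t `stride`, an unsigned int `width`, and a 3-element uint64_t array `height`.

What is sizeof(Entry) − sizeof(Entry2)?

depth at 0 (size 2, align 2) → ends 2
pad 6 to align 8 for format
format at 8 (size 8, align 8) → ends 16
height at 16 (size 24, align 8) → ends 40
width at 40 (size 4, align 4) → ends 44
stride at 44 (size 4, align 4) → ends 48
mip_level at 48 (size 4, align 4) → ends 52
tail pad 4 to reach multiple of 8
total 56 bytes, alignment 8
— Entry2 —
mip_level at 0 (size 4, align 4) → ends 4
depth at 4 (size 2, align 2) → ends 6
pad 2 to align 8 for format
format at 8 (size 8, align 8) → ends 16
stride at 16 (size 4, align 4) → ends 20
width at 20 (size 4, align 4) → ends 24
height at 24 (size 24, align 8) → ends 48
total 48 bytes, alignment 8
56 − 48 = 8

8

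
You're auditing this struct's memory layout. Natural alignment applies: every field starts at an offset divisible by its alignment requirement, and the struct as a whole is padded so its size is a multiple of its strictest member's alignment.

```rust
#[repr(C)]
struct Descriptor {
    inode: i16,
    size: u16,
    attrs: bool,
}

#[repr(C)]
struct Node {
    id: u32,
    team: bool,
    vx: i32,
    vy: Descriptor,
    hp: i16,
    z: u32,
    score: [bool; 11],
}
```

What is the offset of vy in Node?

Descriptor: @0: inode [2B, align 2] → 2; @2: size [2B, align 2] → 4; @4: attrs [1B, align 1] → 5; +1 tail pad (align 2); size 6, align 2
@0: id [4B, align 4] → 4
@4: team [1B, align 1] → 5
+3 pad (align 4)
@8: vx [4B, align 4] → 12
@12: vy [6B, align 2] → 18

12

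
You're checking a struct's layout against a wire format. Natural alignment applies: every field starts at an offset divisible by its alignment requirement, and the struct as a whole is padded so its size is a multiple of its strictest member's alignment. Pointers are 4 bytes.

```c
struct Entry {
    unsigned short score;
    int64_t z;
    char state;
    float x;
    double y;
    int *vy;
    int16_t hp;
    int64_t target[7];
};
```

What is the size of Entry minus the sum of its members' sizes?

score at 0 (size 2, align 2) → ends 2
pad 6 to align 8 for z
z at 8 (size 8, align 8) → ends 16
state at 16 (size 1, align 1) → ends 17
pad 3 to align 4 for x
x at 20 (size 4, align 4) → ends 24
y at 24 (size 8, align 8) → ends 32
vy at 32 (size 4, align 4) → ends 36
hp at 36 (size 2, align 2) → ends 38
pad 2 to align 8 for target
target at 40 (size 56, align 8) → ends 96
total 96 bytes, alignment 8
data bytes 85, size 96 → padding 11

11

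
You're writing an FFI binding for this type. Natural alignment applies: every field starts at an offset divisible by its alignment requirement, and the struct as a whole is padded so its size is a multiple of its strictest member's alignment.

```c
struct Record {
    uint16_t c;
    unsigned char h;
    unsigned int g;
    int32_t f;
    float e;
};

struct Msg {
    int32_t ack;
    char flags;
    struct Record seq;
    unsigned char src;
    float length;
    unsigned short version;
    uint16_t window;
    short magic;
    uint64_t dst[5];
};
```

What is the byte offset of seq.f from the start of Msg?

Record: c at 0 (size 2, align 2) → ends 2; h at 2 (size 1, align 1) → ends 3; pad 1 to align 4 for g; g at 4 (size 4, align 4) → ends 8; f at 8 (size 4, align 4) → ends 12; e at 12 (size 4, align 4) → ends 16; total 16 bytes, alignment 4
ack at 0 (size 4, align 4) → ends 4
flags at 4 (size 1, align 1) → ends 5
pad 3 to align 4 for seq
seq at 8 (size 16, align 4) → ends 24
within Record: f at 8
8 + 8 = 16

16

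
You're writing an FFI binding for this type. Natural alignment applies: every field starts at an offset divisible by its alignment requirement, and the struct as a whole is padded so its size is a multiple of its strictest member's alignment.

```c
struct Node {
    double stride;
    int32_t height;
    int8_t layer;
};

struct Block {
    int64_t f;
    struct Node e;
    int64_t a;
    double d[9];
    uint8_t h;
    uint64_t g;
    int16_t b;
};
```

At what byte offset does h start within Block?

104

Node: @0: stride [8B, align 8] → 8; @8: height [4B, align 4] → 12; @12: layer [1B, align 1] → 13; +3 tail pad (align 8); size 16, align 8
@0: f [8B, align 8] → 8
@8: e [16B, align 8] → 24
@24: a [8B, align 8] → 32
@32: d [72B, align 8] → 104
@104: h [1B, align 1] → 105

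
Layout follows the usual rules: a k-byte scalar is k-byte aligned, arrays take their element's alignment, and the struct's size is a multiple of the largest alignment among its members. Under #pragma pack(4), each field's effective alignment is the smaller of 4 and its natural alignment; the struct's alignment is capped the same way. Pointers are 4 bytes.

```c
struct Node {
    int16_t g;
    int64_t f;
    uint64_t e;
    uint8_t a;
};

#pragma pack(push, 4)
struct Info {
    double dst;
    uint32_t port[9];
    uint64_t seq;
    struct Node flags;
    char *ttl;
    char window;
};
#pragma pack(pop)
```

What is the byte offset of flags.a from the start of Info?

76

Node: @0: g [2B, align 2] → 2; +6 pad (align 8); @8: f [8B, align 8] → 16; @16: e [8B, align 8] → 24; @24: a [1B, align 1] → 25; +7 tail pad (align 8); size 32, align 8
@0: dst [8B, align 4] → 8
@8: port [36B, align 4] → 44
@44: seq [8B, align 4] → 52
@52: flags [32B, align 4] → 84
within Node: a at 24
52 + 24 = 76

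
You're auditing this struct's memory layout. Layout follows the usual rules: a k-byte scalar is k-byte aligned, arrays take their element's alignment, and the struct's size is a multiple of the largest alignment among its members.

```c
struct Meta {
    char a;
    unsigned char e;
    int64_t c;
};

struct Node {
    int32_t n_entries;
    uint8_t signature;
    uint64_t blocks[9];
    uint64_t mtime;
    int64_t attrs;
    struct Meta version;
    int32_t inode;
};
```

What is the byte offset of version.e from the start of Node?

Meta: a at 0 (size 1, align 1) → ends 1; e at 1 (size 1, align 1) → ends 2; pad 6 to align 8 for c; c at 8 (size 8, align 8) → ends 16; total 16 bytes, alignment 8
n_entries at 0 (size 4, align 4) → ends 4
signature at 4 (size 1, align 1) → ends 5
pad 3 to align 8 for blocks
blocks at 8 (size 72, align 8) → ends 80
mtime at 80 (size 8, align 8) → ends 88
attrs at 88 (size 8, align 8) → ends 96
version at 96 (size 16, align 8) → ends 112
within Meta: e at 1
96 + 1 = 97

97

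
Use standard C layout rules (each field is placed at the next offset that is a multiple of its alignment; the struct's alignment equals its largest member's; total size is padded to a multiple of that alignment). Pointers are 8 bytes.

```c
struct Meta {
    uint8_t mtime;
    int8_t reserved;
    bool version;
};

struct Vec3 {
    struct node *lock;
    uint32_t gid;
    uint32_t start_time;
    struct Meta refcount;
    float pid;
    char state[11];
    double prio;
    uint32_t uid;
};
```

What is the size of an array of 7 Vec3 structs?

Meta: 0..1  mtime  (1B, 1-aligned); 1..2  reserved  (1B, 1-aligned); 2..3  version  (1B, 1-aligned); sizeof = 3, alignof = 1
0..8  lock  (8B, 8-aligned)
8..12  gid  (4B, 4-aligned)
12..16  start_time  (4B, 4-aligned)
16..19  refcount  (3B, 1-aligned)
19..20  -- padding (1B)
20..24  pid  (4B, 4-aligned)
24..35  state  (11B, 1-aligned)
35..40  -- padding (5B)
40..48  prio  (8B, 8-aligned)
48..52  uid  (4B, 4-aligned)
52..56  -- tail padding (4B)
sizeof = 56, alignof = 8
array of 7: 7 × 56 = 392

392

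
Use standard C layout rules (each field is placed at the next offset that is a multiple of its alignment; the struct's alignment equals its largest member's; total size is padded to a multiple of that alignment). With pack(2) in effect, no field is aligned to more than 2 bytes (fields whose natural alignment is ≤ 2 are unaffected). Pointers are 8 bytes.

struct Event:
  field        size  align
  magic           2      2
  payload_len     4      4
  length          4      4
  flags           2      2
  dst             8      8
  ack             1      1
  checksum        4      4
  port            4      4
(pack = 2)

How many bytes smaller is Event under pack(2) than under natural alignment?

10

natural layout:
  magic at 0 (size 2, align 2) → ends 2
  pad 2 to align 4 for payload_len
  payload_len at 4 (size 4, align 4) → ends 8
  length at 8 (size 4, align 4) → ends 12
  flags at 12 (size 2, align 2) → ends 14
  pad 2 to align 8 for dst
  dst at 16 (size 8, align 8) → ends 24
  ack at 24 (size 1, align 1) → ends 25
  pad 3 to align 4 for checksum
  checksum at 28 (size 4, align 4) → ends 32
  port at 32 (size 4, align 4) → ends 36
  tail pad 4 to reach multiple of 8
  total 40 bytes, alignment 8
packed(2) layout:
  magic at 0 (size 2, align 2) → ends 2
  payload_len at 2 (size 4, align 2) → ends 6
  length at 6 (size 4, align 2) → ends 10
  flags at 10 (size 2, align 2) → ends 12
  dst at 12 (size 8, align 2) → ends 20
  ack at 20 (size 1, align 1) → ends 21
  pad 1 to align 2 for checksum
  checksum at 22 (size 4, align 2) → ends 26
  port at 26 (size 4, align 2) → ends 30
  total 30 bytes, alignment 2
40 − 30 = 10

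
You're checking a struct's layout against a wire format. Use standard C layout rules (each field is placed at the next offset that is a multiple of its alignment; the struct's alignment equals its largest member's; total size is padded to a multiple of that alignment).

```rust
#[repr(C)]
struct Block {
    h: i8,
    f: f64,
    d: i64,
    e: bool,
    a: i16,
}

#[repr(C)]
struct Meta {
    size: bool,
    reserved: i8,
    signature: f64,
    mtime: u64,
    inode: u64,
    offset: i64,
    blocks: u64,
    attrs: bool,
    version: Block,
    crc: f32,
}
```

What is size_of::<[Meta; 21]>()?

Block: @0: h [1B, align 1] → 1; +7 pad (align 8); @8: f [8B, align 8] → 16; @16: d [8B, align 8] → 24; @24: e [1B, align 1] → 25; +1 pad (align 2); @26: a [2B, align 2] → 28; +4 tail pad (align 8); size 32, align 8
@0: size [1B, align 1] → 1
@1: reserved [1B, align 1] → 2
+6 pad (align 8)
@8: signature [8B, align 8] → 16
@16: mtime [8B, align 8] → 24
@24: inode [8B, align 8] → 32
@32: offset [8B, align 8] → 40
@40: blocks [8B, align 8] → 48
@48: attrs [1B, align 1] → 49
+7 pad (align 8)
@56: version [32B, align 8] → 88
@88: crc [4B, align 4] → 92
+4 tail pad (align 8)
size 96, align 8
array of 21: 21 × 96 = 2016

2016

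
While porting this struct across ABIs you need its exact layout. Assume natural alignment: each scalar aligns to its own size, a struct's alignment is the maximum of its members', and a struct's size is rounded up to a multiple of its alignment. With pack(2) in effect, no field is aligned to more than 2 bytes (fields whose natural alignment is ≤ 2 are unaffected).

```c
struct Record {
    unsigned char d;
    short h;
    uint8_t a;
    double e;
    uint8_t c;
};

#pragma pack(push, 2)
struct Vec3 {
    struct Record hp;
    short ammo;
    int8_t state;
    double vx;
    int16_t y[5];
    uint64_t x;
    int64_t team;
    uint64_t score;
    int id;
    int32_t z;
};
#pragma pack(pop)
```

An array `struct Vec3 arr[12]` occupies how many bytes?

Record: @0: d [1B, align 1] → 1; +1 pad (align 2); @2: h [2B, align 2] → 4; @4: a [1B, align 1] → 5; +3 pad (align 8); @8: e [8B, align 8] → 16; @16: c [1B, align 1] → 17; +7 tail pad (align 8); size 24, align 8
@0: hp [24B, align 2] → 24
@24: ammo [2B, align 2] → 26
@26: state [1B, align 1] → 27
+1 pad (align 2)
@28: vx [8B, align 2] → 36
@36: y [10B, align 2] → 46
@46: x [8B, align 2] → 54
@54: team [8B, align 2] → 62
@62: score [8B, align 2] → 70
@70: id [4B, align 2] → 74
@74: z [4B, align 2] → 78
size 78, align 2
array of 12: 12 × 78 = 936

936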